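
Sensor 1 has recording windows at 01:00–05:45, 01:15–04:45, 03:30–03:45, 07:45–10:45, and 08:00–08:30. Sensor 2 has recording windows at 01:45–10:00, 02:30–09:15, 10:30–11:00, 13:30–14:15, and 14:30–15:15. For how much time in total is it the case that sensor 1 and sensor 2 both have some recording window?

6 h 30 min

First set merges to 01:00-05:45, 07:45-10:45.
Second set merges to 01:45-10:00, 10:30-11:00, 13:30-14:15, 14:30-15:15.
A ∩ B = 01:45-05:45, 07:45-10:00, 10:30-10:45.
Total: 4 h + 2 h 15 min + 15 min = 6 h 30 min.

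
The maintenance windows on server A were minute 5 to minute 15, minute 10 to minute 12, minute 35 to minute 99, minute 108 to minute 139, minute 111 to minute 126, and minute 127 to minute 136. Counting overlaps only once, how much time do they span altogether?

Merged: minute 5 to minute 15, minute 35 to minute 99, minute 108 to minute 139.
Lengths: 10 minutes + 64 minutes + 31 minutes = 105 minutes.

105 minutes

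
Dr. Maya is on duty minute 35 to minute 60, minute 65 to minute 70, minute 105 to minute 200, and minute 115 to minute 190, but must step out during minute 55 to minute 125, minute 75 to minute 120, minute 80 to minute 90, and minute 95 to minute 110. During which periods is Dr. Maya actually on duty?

minute 35 to minute 55, minute 125 to minute 200

Merge the first list: minute 35 to minute 60, minute 65 to minute 70, minute 105 to minute 200.
Merge the second list: minute 55 to minute 125.
minute 35 to minute 60 with B removed leaves minute 35 to minute 55.
minute 65 to minute 70 lies entirely inside B → drops out.
minute 105 to minute 200 with B removed leaves minute 125 to minute 200.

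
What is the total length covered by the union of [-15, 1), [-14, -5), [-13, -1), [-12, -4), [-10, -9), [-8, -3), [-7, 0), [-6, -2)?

Merged: [-15, 1).
Length: 16.

16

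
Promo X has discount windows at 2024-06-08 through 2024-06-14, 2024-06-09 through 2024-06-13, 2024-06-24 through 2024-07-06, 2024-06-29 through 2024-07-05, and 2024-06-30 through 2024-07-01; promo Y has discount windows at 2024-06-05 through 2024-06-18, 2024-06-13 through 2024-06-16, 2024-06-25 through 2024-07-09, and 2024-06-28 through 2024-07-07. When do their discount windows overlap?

2024-06-08 through 2024-06-14, 2024-06-25 through 2024-07-06

A, merged: 2024-06-08 through 2024-06-14, 2024-06-24 through 2024-07-06.
B, merged: 2024-06-05 through 2024-06-18, 2024-06-25 through 2024-07-09.
2024-06-08 through 2024-06-14 meets the second set on 2024-06-08 through 2024-06-14.
2024-06-24 through 2024-07-06 meets the second set on 2024-06-25 through 2024-07-06.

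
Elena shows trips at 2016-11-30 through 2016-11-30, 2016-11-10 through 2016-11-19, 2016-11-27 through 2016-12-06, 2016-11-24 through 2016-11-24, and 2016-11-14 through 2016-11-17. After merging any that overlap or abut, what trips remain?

2016-11-10 through 2016-11-19, 2016-11-24 through 2016-11-24, 2016-11-27 through 2016-12-06

Sort by start: 2016-11-10 through 2016-11-19, 2016-11-14 through 2016-11-17, 2016-11-24 through 2016-11-24, 2016-11-27 through 2016-12-06, 2016-11-30 through 2016-11-30.
2016-11-14 through 2016-11-17 overlaps/touches 2016-11-10 through 2016-11-19 → extend to 2016-11-10 through 2016-11-19.
2016-11-24 through 2016-11-24 is disjoint → start new block.
2016-11-27 through 2016-12-06 is disjoint → start new block.
2016-11-30 through 2016-11-30 overlaps/touches 2016-11-27 through 2016-12-06 → extend to 2016-11-27 through 2016-12-06.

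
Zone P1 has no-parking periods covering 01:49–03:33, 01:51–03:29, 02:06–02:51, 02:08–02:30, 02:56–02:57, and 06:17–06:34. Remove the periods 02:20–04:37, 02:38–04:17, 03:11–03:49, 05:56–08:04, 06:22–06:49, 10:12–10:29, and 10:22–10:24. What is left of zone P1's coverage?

01:49–02:20

A, merged: 01:49–03:33, 06:17–06:34.
B, merged: 02:20–04:37, 05:56–08:04, 10:12–10:29.
01:49–03:33 with B removed leaves 01:49–02:20.
06:17–06:34 lies entirely inside B → drops out.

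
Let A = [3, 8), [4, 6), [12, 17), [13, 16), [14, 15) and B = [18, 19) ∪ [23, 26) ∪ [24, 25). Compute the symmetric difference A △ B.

[3, 8) ∪ [12, 17) ∪ [18, 19) ∪ [23, 26)

Merge the first list: [3, 8), [12, 17).
Merge the second list: [18, 19), [23, 26).
Only in the first: [3, 8), [12, 17).
Only in the second: [18, 19), [23, 26).
Together these are the periods covered by exactly one.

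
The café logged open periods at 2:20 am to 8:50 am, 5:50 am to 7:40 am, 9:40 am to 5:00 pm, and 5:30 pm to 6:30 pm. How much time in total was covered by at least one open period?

14 h 50 min

Merged: 2:20 am–8:50 am, 9:40 am–5:00 pm, 5:30 pm–6:30 pm.
Lengths: 6 h 30 min + 7 h 20 min + 1 h = 14 h 50 min.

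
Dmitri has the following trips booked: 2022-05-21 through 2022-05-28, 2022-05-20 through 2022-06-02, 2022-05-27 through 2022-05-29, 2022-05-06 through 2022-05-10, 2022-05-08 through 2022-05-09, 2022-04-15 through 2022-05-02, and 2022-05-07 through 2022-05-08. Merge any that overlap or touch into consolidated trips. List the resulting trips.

Sort by start: 2022-04-15 through 2022-05-02, 2022-05-06 through 2022-05-10, 2022-05-07 through 2022-05-08, 2022-05-08 through 2022-05-09, 2022-05-20 through 2022-06-02, 2022-05-21 through 2022-05-28, 2022-05-27 through 2022-05-29.
2022-05-06 through 2022-05-10 is disjoint → start new block.
2022-05-07 through 2022-05-08 overlaps/touches 2022-05-06 through 2022-05-10 → extend to 2022-05-06 through 2022-05-10.
2022-05-08 through 2022-05-09 overlaps/touches 2022-05-06 through 2022-05-10 → extend to 2022-05-06 through 2022-05-10.
2022-05-20 through 2022-06-02 is disjoint → start new block.
2022-05-21 through 2022-05-28 overlaps/touches 2022-05-20 through 2022-06-02 → extend to 2022-05-20 through 2022-06-02.
2022-05-27 through 2022-05-29 overlaps/touches 2022-05-20 through 2022-06-02 → extend to 2022-05-20 through 2022-06-02.

2022-04-15 through 2022-05-02, 2022-05-06 through 2022-05-10, 2022-05-20 through 2022-06-02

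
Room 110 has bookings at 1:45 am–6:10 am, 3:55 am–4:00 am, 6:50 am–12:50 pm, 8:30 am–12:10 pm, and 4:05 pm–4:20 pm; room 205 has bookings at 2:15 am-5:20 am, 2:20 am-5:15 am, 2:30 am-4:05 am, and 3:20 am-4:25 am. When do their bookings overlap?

2:15 am–5:20 am

First set merges to 1:45 am–6:10 am, 6:50 am–12:50 pm, 4:05 pm–4:20 pm.
Second set merges to 2:15 am–5:20 am.
1:45 am–6:10 am overlaps B on 2:15 am–5:20 am.
6:50 am–12:50 pm falls entirely outside B.
4:05 pm–4:20 pm falls entirely outside B.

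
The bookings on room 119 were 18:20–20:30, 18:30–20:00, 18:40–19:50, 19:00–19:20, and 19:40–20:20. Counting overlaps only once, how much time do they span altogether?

2 h 10 min

Merged: 18:20–20:30.
Length: 2 h 10 min.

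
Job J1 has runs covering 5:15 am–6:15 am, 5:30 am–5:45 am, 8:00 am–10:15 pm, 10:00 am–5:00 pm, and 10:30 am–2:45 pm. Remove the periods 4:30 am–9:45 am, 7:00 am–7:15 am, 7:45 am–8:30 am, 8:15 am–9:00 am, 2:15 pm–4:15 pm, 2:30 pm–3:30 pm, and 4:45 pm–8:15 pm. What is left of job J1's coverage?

Merge the first list: 5:15 am–6:15 am, 8:00 am–10:15 pm.
Merge the second list: 4:30 am–9:45 am, 2:15 pm–4:15 pm, 4:45 pm–8:15 pm.
5:15 am–6:15 am lies entirely inside B → drops out.
8:00 am–10:15 pm with B removed leaves 9:45 am–2:15 pm, 4:15 pm–4:45 pm, 8:15 pm–10:15 pm.

9:45 am–2:15 pm, 4:15 pm–4:45 pm, 8:15 pm–10:15 pm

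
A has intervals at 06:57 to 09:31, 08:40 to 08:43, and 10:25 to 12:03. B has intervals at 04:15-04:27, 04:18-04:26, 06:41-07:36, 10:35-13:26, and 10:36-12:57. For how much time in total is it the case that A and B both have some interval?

2 h 7 min

A, merged: 06:57–09:31, 10:25–12:03.
B, merged: 04:15–04:27, 06:41–07:36, 10:35–13:26.
A ∩ B = 06:57–07:36, 10:35–12:03.
Total: 39 min + 1 h 28 min = 2 h 7 min.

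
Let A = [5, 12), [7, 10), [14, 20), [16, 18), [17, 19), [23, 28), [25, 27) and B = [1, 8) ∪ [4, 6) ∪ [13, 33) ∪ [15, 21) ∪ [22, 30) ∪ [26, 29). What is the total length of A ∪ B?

31

First set merges to [5, 12), [14, 20), [23, 28).
Second set merges to [1, 8), [13, 33).
A ∪ B = [1, 12), [13, 33).
Total: 11 + 20 = 31.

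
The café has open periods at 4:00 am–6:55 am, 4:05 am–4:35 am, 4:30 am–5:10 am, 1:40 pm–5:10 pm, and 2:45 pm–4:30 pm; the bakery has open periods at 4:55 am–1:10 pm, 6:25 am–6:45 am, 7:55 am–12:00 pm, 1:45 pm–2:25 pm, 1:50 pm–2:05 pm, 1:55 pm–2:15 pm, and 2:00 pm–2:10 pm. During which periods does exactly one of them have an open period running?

Merge the first list: 4:00 am–6:55 am, 1:40 pm–5:10 pm.
Merge the second list: 4:55 am–1:10 pm, 1:45 pm–2:25 pm.
A but not B: 4:00 am–4:55 am, 1:40 pm–1:45 pm, 2:25 pm–5:10 pm.
B but not A: 6:55 am–1:10 pm.
Combining gives A △ B.

4:00 am–4:55 am, 6:55 am–1:10 pm, 1:40 pm–1:45 pm, 2:25 pm–5:10 pm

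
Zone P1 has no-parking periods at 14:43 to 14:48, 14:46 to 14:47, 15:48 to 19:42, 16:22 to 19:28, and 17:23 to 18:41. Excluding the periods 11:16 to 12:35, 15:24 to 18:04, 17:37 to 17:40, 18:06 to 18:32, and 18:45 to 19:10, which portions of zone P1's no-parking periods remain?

14:43–14:48, 18:04–18:06, 18:32–18:45, 19:10–19:42

First set merges to 14:43–14:48, 15:48–19:42.
Second set merges to 11:16–12:35, 15:24–18:04, 18:06–18:32, 18:45–19:10.
14:43–14:48: nothing removed.
15:48–19:42 \ B = 18:04–18:06, 18:32–18:45, 19:10–19:42.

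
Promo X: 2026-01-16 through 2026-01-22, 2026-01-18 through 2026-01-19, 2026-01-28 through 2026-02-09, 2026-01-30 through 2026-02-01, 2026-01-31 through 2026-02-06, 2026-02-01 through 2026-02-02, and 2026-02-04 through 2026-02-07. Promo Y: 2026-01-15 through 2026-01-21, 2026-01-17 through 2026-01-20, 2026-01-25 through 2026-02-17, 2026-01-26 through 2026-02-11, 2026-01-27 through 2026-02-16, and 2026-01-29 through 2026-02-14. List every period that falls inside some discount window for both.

2026-01-16 through 2026-01-21, 2026-01-28 through 2026-02-09

A, merged: 2026-01-16 through 2026-01-22, 2026-01-28 through 2026-02-09.
B, merged: 2026-01-15 through 2026-01-21, 2026-01-25 through 2026-02-17.
2026-01-16 through 2026-01-22 meets the second set on 2026-01-16 through 2026-01-21.
2026-01-28 through 2026-02-09 meets the second set on 2026-01-28 through 2026-02-09.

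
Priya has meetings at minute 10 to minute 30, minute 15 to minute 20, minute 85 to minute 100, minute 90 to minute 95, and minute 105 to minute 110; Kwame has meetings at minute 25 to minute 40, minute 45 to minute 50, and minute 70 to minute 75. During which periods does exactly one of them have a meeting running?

First set merges to minute 10 to minute 30, minute 85 to minute 100, minute 105 to minute 110.
A \ B = minute 10 to minute 25, minute 85 to minute 100, minute 105 to minute 110.
B \ A = minute 30 to minute 40, minute 45 to minute 50, minute 70 to minute 75.
Union of the two gives the symmetric difference.

minute 10 to minute 25, minute 30 to minute 40, minute 45 to minute 50, minute 70 to minute 75, minute 85 to minute 100, minute 105 to minute 110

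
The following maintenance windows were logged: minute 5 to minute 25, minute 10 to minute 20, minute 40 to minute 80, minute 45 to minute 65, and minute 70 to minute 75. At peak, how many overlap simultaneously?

At minute 10, 2 of the intervals are simultaneously active.
No point has more.

2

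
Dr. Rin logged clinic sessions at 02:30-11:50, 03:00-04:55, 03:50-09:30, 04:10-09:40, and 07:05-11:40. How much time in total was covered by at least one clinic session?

Merged: 02:30–11:50.
Length: 9 h 20 min.

9 h 20 min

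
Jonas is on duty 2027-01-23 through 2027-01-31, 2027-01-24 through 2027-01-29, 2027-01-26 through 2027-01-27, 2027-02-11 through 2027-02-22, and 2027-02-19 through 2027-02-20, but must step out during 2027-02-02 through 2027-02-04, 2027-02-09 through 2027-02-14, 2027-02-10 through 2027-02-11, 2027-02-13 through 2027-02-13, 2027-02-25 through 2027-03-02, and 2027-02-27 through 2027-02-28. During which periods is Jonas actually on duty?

2027-01-23 through 2027-01-31, 2027-02-15 through 2027-02-22

Merge the first list: 2027-01-23 through 2027-01-31, 2027-02-11 through 2027-02-22.
Merge the second list: 2027-02-02 through 2027-02-04, 2027-02-09 through 2027-02-14, 2027-02-25 through 2027-03-02.
2027-01-23 through 2027-01-31: nothing removed.
2027-02-11 through 2027-02-22 \ B = 2027-02-15 through 2027-02-22.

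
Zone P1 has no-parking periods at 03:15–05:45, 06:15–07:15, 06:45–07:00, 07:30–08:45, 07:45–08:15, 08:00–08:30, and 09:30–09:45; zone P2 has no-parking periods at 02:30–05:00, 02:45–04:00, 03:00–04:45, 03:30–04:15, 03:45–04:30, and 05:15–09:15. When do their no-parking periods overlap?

Merge the first list: 03:15–05:45, 06:15–07:15, 07:30–08:45, 09:30–09:45.
Merge the second list: 02:30–05:00, 05:15–09:15.
03:15–05:45 overlaps B on 03:15–05:00, 05:15–05:45.
06:15–07:15 overlaps B on 06:15–07:15.
07:30–08:45 overlaps B on 07:30–08:45.
09:30–09:45 falls entirely outside B.

03:15–05:00, 05:15–05:45, 06:15–07:15, 07:30–08:45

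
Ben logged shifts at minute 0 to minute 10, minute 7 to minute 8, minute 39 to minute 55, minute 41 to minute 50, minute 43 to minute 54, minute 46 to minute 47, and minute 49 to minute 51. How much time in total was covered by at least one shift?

26 minutes

Merged: minute 0 to minute 10, minute 39 to minute 55.
Lengths: 10 minutes + 16 minutes = 26 minutes.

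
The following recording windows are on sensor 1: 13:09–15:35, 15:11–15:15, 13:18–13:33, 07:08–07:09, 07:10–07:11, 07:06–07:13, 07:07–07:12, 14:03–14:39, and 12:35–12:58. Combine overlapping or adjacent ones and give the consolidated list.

07:06-07:13, 12:35-12:58, 13:09-15:35

Sort by start: 07:06-07:13, 07:07-07:12, 07:08-07:09, 07:10-07:11, 12:35-12:58, 13:09-15:35, 13:18-13:33, 14:03-14:39, 15:11-15:15.
07:07-07:12 overlaps/touches 07:06-07:13 → extend to 07:06-07:13.
07:08-07:09 overlaps/touches 07:06-07:13 → extend to 07:06-07:13.
07:10-07:11 overlaps/touches 07:06-07:13 → extend to 07:06-07:13.
12:35-12:58 is disjoint → start new block.
13:09-15:35 is disjoint → start new block.
13:18-13:33 overlaps/touches 13:09-15:35 → extend to 13:09-15:35.
14:03-14:39 overlaps/touches 13:09-15:35 → extend to 13:09-15:35.
15:11-15:15 overlaps/touches 13:09-15:35 → extend to 13:09-15:35.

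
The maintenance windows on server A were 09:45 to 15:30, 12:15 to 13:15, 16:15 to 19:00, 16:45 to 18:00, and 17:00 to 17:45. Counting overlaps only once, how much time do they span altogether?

8 h 30 min

Merged: 09:45-15:30, 16:15-19:00.
Lengths: 5 h 45 min + 2 h 45 min = 8 h 30 min.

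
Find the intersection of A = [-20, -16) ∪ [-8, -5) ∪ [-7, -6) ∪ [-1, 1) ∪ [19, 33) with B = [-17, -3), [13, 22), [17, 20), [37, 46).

[-17, -16) ∪ [-8, -5) ∪ [19, 22)

A, merged: [-20, -16), [-8, -5), [-1, 1), [19, 33).
B, merged: [-17, -3), [13, 22), [37, 46).
[-20, -16) overlaps B on [-17, -16).
[-8, -5) overlaps B on [-8, -5).
[-1, 1) falls entirely outside B.
[19, 33) overlaps B on [19, 22).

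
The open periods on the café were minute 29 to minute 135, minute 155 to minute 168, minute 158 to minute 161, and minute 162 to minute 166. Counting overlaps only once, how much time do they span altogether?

Merged: minute 29 to minute 135, minute 155 to minute 168.
Lengths: 106 minutes + 13 minutes = 119 minutes.

119 minutes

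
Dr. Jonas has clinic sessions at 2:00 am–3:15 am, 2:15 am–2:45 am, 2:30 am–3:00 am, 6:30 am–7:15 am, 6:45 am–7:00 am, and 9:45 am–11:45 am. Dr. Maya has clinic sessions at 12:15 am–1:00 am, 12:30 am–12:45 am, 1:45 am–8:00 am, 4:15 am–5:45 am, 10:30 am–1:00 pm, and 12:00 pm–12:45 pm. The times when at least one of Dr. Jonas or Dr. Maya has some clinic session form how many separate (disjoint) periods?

3

A, merged: 2:00 am–3:15 am, 6:30 am–7:15 am, 9:45 am–11:45 am.
B, merged: 12:15 am–1:00 am, 1:45 am–8:00 am, 10:30 am–1:00 pm.
A ∪ B = 12:15 am–1:00 am, 1:45 am–8:00 am, 9:45 am–1:00 pm.
That is 3 disjoint pieces.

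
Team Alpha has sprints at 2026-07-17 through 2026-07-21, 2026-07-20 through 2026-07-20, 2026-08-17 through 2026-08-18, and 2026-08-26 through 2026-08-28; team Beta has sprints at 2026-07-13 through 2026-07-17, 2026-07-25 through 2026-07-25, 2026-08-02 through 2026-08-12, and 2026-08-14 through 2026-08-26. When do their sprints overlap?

2026-07-17 through 2026-07-17, 2026-08-17 through 2026-08-18, 2026-08-26 through 2026-08-26

Merge the first list: 2026-07-17 through 2026-07-21, 2026-08-17 through 2026-08-18, 2026-08-26 through 2026-08-28.
2026-07-17 through 2026-07-21 meets the second set on 2026-07-17 through 2026-07-17.
2026-08-17 through 2026-08-18 meets the second set on 2026-08-17 through 2026-08-18.
2026-08-26 through 2026-08-28 meets the second set on 2026-08-26 through 2026-08-26.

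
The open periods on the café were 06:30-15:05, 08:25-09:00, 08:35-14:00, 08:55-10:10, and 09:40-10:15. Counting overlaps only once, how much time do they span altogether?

8 h 35 min

Merged: 06:30–15:05.
Length: 8 h 35 min.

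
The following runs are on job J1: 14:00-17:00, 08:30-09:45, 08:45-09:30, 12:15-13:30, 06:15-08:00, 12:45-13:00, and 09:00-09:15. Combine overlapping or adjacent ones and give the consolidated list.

06:15-08:00, 08:30-09:45, 12:15-13:30, 14:00-17:00

Sort by start: 06:15-08:00, 08:30-09:45, 08:45-09:30, 09:00-09:15, 12:15-13:30, 12:45-13:00, 14:00-17:00.
08:30-09:45 is disjoint → start new block.
08:45-09:30 overlaps/touches 08:30-09:45 → extend to 08:30-09:45.
09:00-09:15 overlaps/touches 08:30-09:45 → extend to 08:30-09:45.
12:15-13:30 is disjoint → start new block.
12:45-13:00 overlaps/touches 12:15-13:30 → extend to 12:15-13:30.
14:00-17:00 is disjoint → start new block.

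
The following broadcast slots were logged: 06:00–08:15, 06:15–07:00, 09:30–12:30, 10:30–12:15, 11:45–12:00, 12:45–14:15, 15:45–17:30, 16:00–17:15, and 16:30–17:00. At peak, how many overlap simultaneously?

3

Sweep endpoints in order; track running count of active intervals.
Peak of 3 reached at 11:45.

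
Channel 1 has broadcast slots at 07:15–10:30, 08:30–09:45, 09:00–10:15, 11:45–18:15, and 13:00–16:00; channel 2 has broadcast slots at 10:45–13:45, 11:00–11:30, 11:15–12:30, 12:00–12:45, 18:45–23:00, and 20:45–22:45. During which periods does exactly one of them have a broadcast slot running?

A, merged: 07:15–10:30, 11:45–18:15.
B, merged: 10:45–13:45, 18:45–23:00.
A but not B: 07:15–10:30, 13:45–18:15.
B but not A: 10:45–11:45, 18:45–23:00.
Combining gives A △ B.

07:15–10:30, 10:45–11:45, 13:45–18:15, 18:45–23:00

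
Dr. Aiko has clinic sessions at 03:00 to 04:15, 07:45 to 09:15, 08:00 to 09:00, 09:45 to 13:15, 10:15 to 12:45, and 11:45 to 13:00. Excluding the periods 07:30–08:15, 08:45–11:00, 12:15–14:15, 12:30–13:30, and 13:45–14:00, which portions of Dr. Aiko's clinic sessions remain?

First set merges to 03:00-04:15, 07:45-09:15, 09:45-13:15.
Second set merges to 07:30-08:15, 08:45-11:00, 12:15-14:15.
03:00-04:15 is untouched.
07:45-09:15 with B removed leaves 08:15-08:45.
09:45-13:15 with B removed leaves 11:00-12:15.

03:00-04:15, 08:15-08:45, 11:00-12:15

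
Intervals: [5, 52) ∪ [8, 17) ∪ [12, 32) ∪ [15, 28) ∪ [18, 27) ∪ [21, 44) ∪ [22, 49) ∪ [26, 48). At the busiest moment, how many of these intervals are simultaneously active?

Walk the sorted start/end points keeping a running depth.
The depth first hits 7 at 26.

7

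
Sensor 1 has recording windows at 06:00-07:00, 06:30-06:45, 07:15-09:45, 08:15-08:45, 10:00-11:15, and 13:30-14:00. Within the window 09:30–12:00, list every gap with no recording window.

After merging, the occupied span is 06:00–07:00, 07:15–09:45, 10:00–11:15, 13:30–14:00.
Gaps within 09:30–12:00: 09:45–10:00, 11:15–12:00.

09:45–10:00, 11:15–12:00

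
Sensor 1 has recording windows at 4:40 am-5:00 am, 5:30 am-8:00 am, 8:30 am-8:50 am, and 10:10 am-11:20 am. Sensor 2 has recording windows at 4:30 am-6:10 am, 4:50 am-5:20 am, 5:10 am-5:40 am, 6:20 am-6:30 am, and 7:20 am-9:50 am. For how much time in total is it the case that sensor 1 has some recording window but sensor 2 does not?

2 h 10 min

Second set merges to 4:30 am–6:10 am, 6:20 am–6:30 am, 7:20 am–9:50 am.
A \ B = 6:10 am–6:20 am, 6:30 am–7:20 am, 10:10 am–11:20 am.
Total: 10 min + 50 min + 1 h 10 min = 2 h 10 min.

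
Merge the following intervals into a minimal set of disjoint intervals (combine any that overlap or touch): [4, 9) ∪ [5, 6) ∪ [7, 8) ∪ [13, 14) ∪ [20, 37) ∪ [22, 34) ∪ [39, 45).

[5, 6) overlaps/touches [4, 9) → extend to [4, 9).
[7, 8) overlaps/touches [4, 9) → extend to [4, 9).
[13, 14) is disjoint → start new block.
[20, 37) is disjoint → start new block.
[22, 34) overlaps/touches [20, 37) → extend to [20, 37).
[39, 45) is disjoint → start new block.

[4, 9) ∪ [13, 14) ∪ [20, 37) ∪ [39, 45)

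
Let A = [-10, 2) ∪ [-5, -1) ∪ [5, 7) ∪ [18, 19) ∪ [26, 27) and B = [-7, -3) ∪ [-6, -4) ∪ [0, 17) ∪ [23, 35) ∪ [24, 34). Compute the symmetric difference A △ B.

[-10, -7) ∪ [-3, 0) ∪ [2, 5) ∪ [7, 17) ∪ [18, 19) ∪ [23, 26) ∪ [27, 35)

A, merged: [-10, 2), [5, 7), [18, 19), [26, 27).
B, merged: [-7, -3), [0, 17), [23, 35).
A \ B = [-10, -7), [-3, 0), [18, 19).
B \ A = [2, 5), [7, 17), [23, 26), [27, 35).
Union of the two gives the symmetric difference.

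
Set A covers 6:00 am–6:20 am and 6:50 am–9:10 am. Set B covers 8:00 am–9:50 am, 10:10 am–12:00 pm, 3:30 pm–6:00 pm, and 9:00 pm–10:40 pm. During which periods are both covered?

8:00 am–9:10 am

6:00 am–6:20 am meets no B interval.
6:50 am–9:10 am ∩ B → 8:00 am–9:10 am.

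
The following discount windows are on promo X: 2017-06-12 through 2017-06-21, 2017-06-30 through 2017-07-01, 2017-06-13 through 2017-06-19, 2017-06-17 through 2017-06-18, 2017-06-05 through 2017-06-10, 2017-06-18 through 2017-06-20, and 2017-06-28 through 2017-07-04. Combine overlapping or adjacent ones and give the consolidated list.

Sort by start: 2017-06-05 through 2017-06-10, 2017-06-12 through 2017-06-21, 2017-06-13 through 2017-06-19, 2017-06-17 through 2017-06-18, 2017-06-18 through 2017-06-20, 2017-06-28 through 2017-07-04, 2017-06-30 through 2017-07-01.
2017-06-12 through 2017-06-21 is disjoint → start new block.
2017-06-13 through 2017-06-19 overlaps/touches 2017-06-12 through 2017-06-21 → extend to 2017-06-12 through 2017-06-21.
2017-06-17 through 2017-06-18 overlaps/touches 2017-06-12 through 2017-06-21 → extend to 2017-06-12 through 2017-06-21.
2017-06-18 through 2017-06-20 overlaps/touches 2017-06-12 through 2017-06-21 → extend to 2017-06-12 through 2017-06-21.
2017-06-28 through 2017-07-04 is disjoint → start new block.
2017-06-30 through 2017-07-01 overlaps/touches 2017-06-28 through 2017-07-04 → extend to 2017-06-28 through 2017-07-04.

2017-06-05 through 2017-06-10, 2017-06-12 through 2017-06-21, 2017-06-28 through 2017-07-04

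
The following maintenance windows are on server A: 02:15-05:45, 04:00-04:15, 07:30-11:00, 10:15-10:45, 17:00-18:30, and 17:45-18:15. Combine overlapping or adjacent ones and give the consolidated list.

02:15–05:45, 07:30–11:00, 17:00–18:30

04:00–04:15 overlaps/touches 02:15–05:45 → extend to 02:15–05:45.
07:30–11:00 is disjoint → start new block.
10:15–10:45 overlaps/touches 07:30–11:00 → extend to 07:30–11:00.
17:00–18:30 is disjoint → start new block.
17:45–18:15 overlaps/touches 17:00–18:30 → extend to 17:00–18:30.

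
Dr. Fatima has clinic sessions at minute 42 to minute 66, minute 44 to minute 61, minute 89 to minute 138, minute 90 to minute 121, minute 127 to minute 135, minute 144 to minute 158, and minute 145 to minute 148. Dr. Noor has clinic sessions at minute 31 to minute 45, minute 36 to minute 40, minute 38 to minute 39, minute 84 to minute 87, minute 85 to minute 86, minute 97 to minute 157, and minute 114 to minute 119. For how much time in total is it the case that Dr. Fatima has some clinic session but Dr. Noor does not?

First set merges to minute 42 to minute 66, minute 89 to minute 138, minute 144 to minute 158.
Second set merges to minute 31 to minute 45, minute 84 to minute 87, minute 97 to minute 157.
A \ B = minute 45 to minute 66, minute 89 to minute 97, minute 157 to minute 158.
Total: 21 minutes + 8 minutes + 1 minute = 30 minutes.

30 minutes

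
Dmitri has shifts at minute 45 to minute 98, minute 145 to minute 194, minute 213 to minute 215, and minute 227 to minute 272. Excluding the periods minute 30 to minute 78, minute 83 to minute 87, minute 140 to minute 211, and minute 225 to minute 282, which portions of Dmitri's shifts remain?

minute 45 to minute 98 \ B = minute 78 to minute 83, minute 87 to minute 98.
minute 145 to minute 194: entirely removed.
minute 213 to minute 215: nothing removed.
minute 227 to minute 272: entirely removed.

minute 78 to minute 83, minute 87 to minute 98, minute 213 to minute 215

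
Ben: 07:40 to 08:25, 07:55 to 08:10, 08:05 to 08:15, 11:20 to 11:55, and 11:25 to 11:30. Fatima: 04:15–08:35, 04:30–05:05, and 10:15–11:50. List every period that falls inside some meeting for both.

A, merged: 07:40-08:25, 11:20-11:55.
B, merged: 04:15-08:35, 10:15-11:50.
07:40-08:25 meets the second set on 07:40-08:25.
11:20-11:55 meets the second set on 11:20-11:50.

07:40-08:25, 11:20-11:50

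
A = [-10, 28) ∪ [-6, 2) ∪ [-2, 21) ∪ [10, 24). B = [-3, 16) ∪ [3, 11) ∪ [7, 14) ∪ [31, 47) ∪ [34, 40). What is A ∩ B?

[-3, 16)

First set merges to [-10, 28).
Second set merges to [-3, 16), [31, 47).
[-10, 28) overlaps B on [-3, 16).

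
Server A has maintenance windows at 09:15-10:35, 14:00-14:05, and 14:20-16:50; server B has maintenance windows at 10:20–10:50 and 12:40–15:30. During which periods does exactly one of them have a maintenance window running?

09:15–10:20, 10:35–10:50, 12:40–14:00, 14:05–14:20, 15:30–16:50

A \ B = 09:15–10:20, 15:30–16:50.
B \ A = 10:35–10:50, 12:40–14:00, 14:05–14:20.
Union of the two gives the symmetric difference.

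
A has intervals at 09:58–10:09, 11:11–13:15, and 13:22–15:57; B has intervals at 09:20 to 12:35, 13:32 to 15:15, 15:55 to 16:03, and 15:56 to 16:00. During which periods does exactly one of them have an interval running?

09:20–09:58, 10:09–11:11, 12:35–13:15, 13:22–13:32, 15:15–15:55, 15:57–16:03

Second set merges to 09:20–12:35, 13:32–15:15, 15:55–16:03.
Only in the first: 12:35–13:15, 13:22–13:32, 15:15–15:55.
Only in the second: 09:20–09:58, 10:09–11:11, 15:57–16:03.
Together these are the periods covered by exactly one.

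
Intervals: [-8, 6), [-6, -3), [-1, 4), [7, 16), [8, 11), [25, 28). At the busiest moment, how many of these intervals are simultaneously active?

2

Walk the sorted start/end points keeping a running depth.
The depth first hits 2 at -6.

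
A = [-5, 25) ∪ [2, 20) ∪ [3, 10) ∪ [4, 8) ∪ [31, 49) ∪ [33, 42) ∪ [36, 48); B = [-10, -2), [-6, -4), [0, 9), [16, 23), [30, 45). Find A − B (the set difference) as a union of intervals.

[-2, 0) ∪ [9, 16) ∪ [23, 25) ∪ [45, 49)

A, merged: [-5, 25), [31, 49).
B, merged: [-10, -2), [0, 9), [16, 23), [30, 45).
[-5, 25) with B removed leaves [-2, 0), [9, 16), [23, 25).
[31, 49) with B removed leaves [45, 49).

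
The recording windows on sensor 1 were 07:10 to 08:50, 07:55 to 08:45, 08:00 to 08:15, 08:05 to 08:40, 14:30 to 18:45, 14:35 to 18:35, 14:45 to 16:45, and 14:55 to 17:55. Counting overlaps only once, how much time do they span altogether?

Merged: 07:10–08:50, 14:30–18:45.
Lengths: 1 h 40 min + 4 h 15 min = 5 h 55 min.

5 h 55 min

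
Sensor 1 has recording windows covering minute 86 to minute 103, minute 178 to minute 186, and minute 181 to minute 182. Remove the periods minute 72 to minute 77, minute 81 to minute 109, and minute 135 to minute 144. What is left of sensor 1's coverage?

minute 178 to minute 186

First set merges to minute 86 to minute 103, minute 178 to minute 186.
minute 86 to minute 103: entirely removed.
minute 178 to minute 186: nothing removed.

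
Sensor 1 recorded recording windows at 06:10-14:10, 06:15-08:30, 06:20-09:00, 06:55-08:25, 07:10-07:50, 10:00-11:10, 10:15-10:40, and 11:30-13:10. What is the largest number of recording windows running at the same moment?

Walk the sorted start/end points keeping a running depth.
The depth first hits 5 at 07:10.

5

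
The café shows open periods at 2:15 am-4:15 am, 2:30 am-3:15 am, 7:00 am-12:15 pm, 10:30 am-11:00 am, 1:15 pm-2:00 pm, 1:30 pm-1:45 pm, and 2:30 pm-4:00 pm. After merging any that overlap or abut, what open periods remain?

2:30 am–3:15 am overlaps/touches 2:15 am–4:15 am → extend to 2:15 am–4:15 am.
7:00 am–12:15 pm is disjoint → start new block.
10:30 am–11:00 am overlaps/touches 7:00 am–12:15 pm → extend to 7:00 am–12:15 pm.
1:15 pm–2:00 pm is disjoint → start new block.
1:30 pm–1:45 pm overlaps/touches 1:15 pm–2:00 pm → extend to 1:15 pm–2:00 pm.
2:30 pm–4:00 pm is disjoint → start new block.

2:15 am–4:15 am, 7:00 am–12:15 pm, 1:15 pm–2:00 pm, 2:30 pm–4:00 pm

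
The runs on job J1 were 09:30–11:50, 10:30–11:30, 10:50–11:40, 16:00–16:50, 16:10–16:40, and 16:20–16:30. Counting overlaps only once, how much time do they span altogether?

3 h 10 min

Merged: 09:30–11:50, 16:00–16:50.
Lengths: 2 h 20 min + 50 min = 3 h 10 min.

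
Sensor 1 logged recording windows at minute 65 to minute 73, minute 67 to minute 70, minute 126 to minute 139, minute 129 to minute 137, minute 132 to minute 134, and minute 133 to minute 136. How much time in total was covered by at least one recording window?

21 minutes

Merged: minute 65 to minute 73, minute 126 to minute 139.
Lengths: 8 minutes + 13 minutes = 21 minutes.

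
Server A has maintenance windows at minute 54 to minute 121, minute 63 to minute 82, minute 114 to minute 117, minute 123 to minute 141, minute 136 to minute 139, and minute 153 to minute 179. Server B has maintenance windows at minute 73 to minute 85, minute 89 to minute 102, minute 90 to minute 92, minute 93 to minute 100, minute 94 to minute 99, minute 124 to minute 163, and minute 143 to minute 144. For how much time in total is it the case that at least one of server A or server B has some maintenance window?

123 minutes

A, merged: minute 54 to minute 121, minute 123 to minute 141, minute 153 to minute 179.
B, merged: minute 73 to minute 85, minute 89 to minute 102, minute 124 to minute 163.
A ∪ B = minute 54 to minute 121, minute 123 to minute 179.
Total: 67 minutes + 56 minutes = 123 minutes.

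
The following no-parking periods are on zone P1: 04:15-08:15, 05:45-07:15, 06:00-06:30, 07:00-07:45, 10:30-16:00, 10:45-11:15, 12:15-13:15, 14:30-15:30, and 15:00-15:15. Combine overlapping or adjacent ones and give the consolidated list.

04:15–08:15, 10:30–16:00

05:45–07:15 overlaps/touches 04:15–08:15 → extend to 04:15–08:15.
06:00–06:30 overlaps/touches 04:15–08:15 → extend to 04:15–08:15.
07:00–07:45 overlaps/touches 04:15–08:15 → extend to 04:15–08:15.
10:30–16:00 is disjoint → start new block.
10:45–11:15 overlaps/touches 10:30–16:00 → extend to 10:30–16:00.
12:15–13:15 overlaps/touches 10:30–16:00 → extend to 10:30–16:00.
14:30–15:30 overlaps/touches 10:30–16:00 → extend to 10:30–16:00.
15:00–15:15 overlaps/touches 10:30–16:00 → extend to 10:30–16:00.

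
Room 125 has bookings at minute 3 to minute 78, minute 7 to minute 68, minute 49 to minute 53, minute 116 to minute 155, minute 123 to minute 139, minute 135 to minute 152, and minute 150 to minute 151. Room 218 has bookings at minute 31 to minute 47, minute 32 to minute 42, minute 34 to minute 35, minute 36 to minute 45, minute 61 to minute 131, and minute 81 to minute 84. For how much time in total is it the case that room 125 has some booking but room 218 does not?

Merge the first list: minute 3 to minute 78, minute 116 to minute 155.
Merge the second list: minute 31 to minute 47, minute 61 to minute 131.
A \ B = minute 3 to minute 31, minute 47 to minute 61, minute 131 to minute 155.
Total: 28 minutes + 14 minutes + 24 minutes = 66 minutes.

66 minutes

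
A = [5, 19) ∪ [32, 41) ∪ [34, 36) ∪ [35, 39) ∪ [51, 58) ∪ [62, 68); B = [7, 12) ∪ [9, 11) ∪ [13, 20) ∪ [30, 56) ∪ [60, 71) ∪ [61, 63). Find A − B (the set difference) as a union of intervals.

First set merges to [5, 19), [32, 41), [51, 58), [62, 68).
Second set merges to [7, 12), [13, 20), [30, 56), [60, 71).
[5, 19) minus B → [5, 7), [12, 13).
[32, 41): fully covered by B → removed.
[51, 58) minus B → [56, 58).
[62, 68): fully covered by B → removed.

[5, 7) ∪ [12, 13) ∪ [56, 58)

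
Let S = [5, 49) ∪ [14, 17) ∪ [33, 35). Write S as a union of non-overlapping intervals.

[5, 49)

[14, 17) overlaps/touches [5, 49) → extend to [5, 49).
[33, 35) overlaps/touches [5, 49) → extend to [5, 49).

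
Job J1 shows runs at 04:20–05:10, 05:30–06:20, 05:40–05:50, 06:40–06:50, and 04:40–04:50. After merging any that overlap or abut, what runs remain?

Sort by start: 04:20–05:10, 04:40–04:50, 05:30–06:20, 05:40–05:50, 06:40–06:50.
04:40–04:50 overlaps/touches 04:20–05:10 → extend to 04:20–05:10.
05:30–06:20 is disjoint → start new block.
05:40–05:50 overlaps/touches 05:30–06:20 → extend to 05:30–06:20.
06:40–06:50 is disjoint → start new block.

04:20–05:10, 05:30–06:20, 06:40–06:50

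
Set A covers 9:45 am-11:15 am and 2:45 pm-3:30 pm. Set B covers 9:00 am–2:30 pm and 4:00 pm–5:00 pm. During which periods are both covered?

9:45 am-11:15 am

9:45 am-11:15 am ∩ B → 9:45 am-11:15 am.
2:45 pm-3:30 pm meets no B interval.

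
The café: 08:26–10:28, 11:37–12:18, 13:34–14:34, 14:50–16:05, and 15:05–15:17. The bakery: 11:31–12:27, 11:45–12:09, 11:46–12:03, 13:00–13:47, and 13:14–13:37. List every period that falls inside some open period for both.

A, merged: 08:26–10:28, 11:37–12:18, 13:34–14:34, 14:50–16:05.
B, merged: 11:31–12:27, 13:00–13:47.
08:26–10:28: no overlap with the second set.
11:37–12:18 meets the second set on 11:37–12:18.
13:34–14:34 meets the second set on 13:34–13:47.
14:50–16:05: no overlap with the second set.

11:37–12:18, 13:34–13:47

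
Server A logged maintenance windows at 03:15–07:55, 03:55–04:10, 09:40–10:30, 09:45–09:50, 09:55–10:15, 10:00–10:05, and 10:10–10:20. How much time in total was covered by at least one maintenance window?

Merged: 03:15–07:55, 09:40–10:30.
Lengths: 4 h 40 min + 50 min = 5 h 30 min.

5 h 30 min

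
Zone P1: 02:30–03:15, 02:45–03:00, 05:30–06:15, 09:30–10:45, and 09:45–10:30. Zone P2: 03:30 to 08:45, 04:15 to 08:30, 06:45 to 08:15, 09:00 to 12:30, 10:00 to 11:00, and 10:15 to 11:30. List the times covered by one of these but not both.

02:30–03:15, 03:30–05:30, 06:15–08:45, 09:00–09:30, 10:45–12:30

First set merges to 02:30–03:15, 05:30–06:15, 09:30–10:45.
Second set merges to 03:30–08:45, 09:00–12:30.
A \ B = 02:30–03:15.
B \ A = 03:30–05:30, 06:15–08:45, 09:00–09:30, 10:45–12:30.
Union of the two gives the symmetric difference.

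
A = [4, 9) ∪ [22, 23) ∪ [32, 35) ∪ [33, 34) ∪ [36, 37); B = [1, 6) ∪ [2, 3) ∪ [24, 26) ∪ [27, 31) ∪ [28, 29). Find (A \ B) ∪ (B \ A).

[1, 4) ∪ [6, 9) ∪ [22, 23) ∪ [24, 26) ∪ [27, 31) ∪ [32, 35) ∪ [36, 37)

First set merges to [4, 9), [22, 23), [32, 35), [36, 37).
Second set merges to [1, 6), [24, 26), [27, 31).
A \ B = [6, 9), [22, 23), [32, 35), [36, 37).
B \ A = [1, 4), [24, 26), [27, 31).
Union of the two gives the symmetric difference.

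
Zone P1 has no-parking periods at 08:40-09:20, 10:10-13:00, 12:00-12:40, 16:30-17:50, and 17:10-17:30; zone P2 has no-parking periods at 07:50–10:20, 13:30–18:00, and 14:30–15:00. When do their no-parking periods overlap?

A, merged: 08:40–09:20, 10:10–13:00, 16:30–17:50.
B, merged: 07:50–10:20, 13:30–18:00.
08:40–09:20 meets the second set on 08:40–09:20.
10:10–13:00 meets the second set on 10:10–10:20.
16:30–17:50 meets the second set on 16:30–17:50.

08:40–09:20, 10:10–10:20, 16:30–17:50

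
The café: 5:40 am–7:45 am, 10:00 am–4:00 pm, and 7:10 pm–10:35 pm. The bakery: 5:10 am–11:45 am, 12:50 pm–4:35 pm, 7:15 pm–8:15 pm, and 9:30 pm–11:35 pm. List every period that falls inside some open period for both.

5:40 am–7:45 am, 10:00 am–11:45 am, 12:50 pm–4:00 pm, 7:15 pm–8:15 pm, 9:30 pm–10:35 pm

5:40 am–7:45 am ∩ B → 5:40 am–7:45 am.
10:00 am–4:00 pm ∩ B → 10:00 am–11:45 am, 12:50 pm–4:00 pm.
7:10 pm–10:35 pm ∩ B → 7:15 pm–8:15 pm, 9:30 pm–10:35 pm.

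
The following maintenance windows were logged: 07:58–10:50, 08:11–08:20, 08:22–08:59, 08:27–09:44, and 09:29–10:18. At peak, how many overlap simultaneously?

3

Walk the sorted start/end points keeping a running depth.
The depth first hits 3 at 08:27.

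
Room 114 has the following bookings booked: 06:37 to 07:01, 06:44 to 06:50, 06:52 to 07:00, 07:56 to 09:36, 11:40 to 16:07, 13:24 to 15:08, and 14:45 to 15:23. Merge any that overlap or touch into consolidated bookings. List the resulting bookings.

06:44–06:50 overlaps/touches 06:37–07:01 → extend to 06:37–07:01.
06:52–07:00 overlaps/touches 06:37–07:01 → extend to 06:37–07:01.
07:56–09:36 is disjoint → start new block.
11:40–16:07 is disjoint → start new block.
13:24–15:08 overlaps/touches 11:40–16:07 → extend to 11:40–16:07.
14:45–15:23 overlaps/touches 11:40–16:07 → extend to 11:40–16:07.

06:37–07:01, 07:56–09:36, 11:40–16:07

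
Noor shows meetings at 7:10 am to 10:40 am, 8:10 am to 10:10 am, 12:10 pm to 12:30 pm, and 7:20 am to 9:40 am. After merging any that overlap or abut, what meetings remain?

7:10 am-10:40 am, 12:10 pm-12:30 pm

Sort by start: 7:10 am-10:40 am, 7:20 am-9:40 am, 8:10 am-10:10 am, 12:10 pm-12:30 pm.
7:20 am-9:40 am overlaps/touches 7:10 am-10:40 am → extend to 7:10 am-10:40 am.
8:10 am-10:10 am overlaps/touches 7:10 am-10:40 am → extend to 7:10 am-10:40 am.
12:10 pm-12:30 pm is disjoint → start new block.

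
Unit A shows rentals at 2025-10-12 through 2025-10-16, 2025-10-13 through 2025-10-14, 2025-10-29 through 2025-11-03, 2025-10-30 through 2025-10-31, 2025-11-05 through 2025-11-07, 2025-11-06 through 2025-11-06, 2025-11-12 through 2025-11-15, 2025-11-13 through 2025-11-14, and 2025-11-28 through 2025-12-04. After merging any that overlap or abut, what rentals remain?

2025-10-13 through 2025-10-14 overlaps/touches 2025-10-12 through 2025-10-16 → extend to 2025-10-12 through 2025-10-16.
2025-10-29 through 2025-11-03 is disjoint → start new block.
2025-10-30 through 2025-10-31 overlaps/touches 2025-10-29 through 2025-11-03 → extend to 2025-10-29 through 2025-11-03.
2025-11-05 through 2025-11-07 is disjoint → start new block.
2025-11-06 through 2025-11-06 overlaps/touches 2025-11-05 through 2025-11-07 → extend to 2025-11-05 through 2025-11-07.
2025-11-12 through 2025-11-15 is disjoint → start new block.
2025-11-13 through 2025-11-14 overlaps/touches 2025-11-12 through 2025-11-15 → extend to 2025-11-12 through 2025-11-15.
2025-11-28 through 2025-12-04 is disjoint → start new block.

2025-10-12 through 2025-10-16, 2025-10-29 through 2025-11-03, 2025-11-05 through 2025-11-07, 2025-11-12 through 2025-11-15, 2025-11-28 through 2025-12-04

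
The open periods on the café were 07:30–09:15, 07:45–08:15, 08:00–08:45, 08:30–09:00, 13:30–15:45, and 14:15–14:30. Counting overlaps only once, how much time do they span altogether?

Merged: 07:30–09:15, 13:30–15:45.
Lengths: 1 h 45 min + 2 h 15 min = 4 h.

4 h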